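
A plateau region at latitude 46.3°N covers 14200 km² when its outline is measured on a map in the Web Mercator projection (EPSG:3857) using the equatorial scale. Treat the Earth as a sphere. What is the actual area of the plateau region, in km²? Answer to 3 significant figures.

6780 km²

Mercator is conformal, so the point scale is isotropic: h = k = sec φ = 1/cos φ.
Areal scale = k² = sec²φ = 1/cos²(46.3°) = 1/0.6909² = 2.095.
True area = apparent / (areal scale) = 14200 / 2.095 ≈ 6780 km².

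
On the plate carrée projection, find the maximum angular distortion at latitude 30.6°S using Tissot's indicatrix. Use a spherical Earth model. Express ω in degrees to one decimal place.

8.6°

In the plate carrée (x = Rλ, y = Rφ), meridians are true-scale (h = 1) and parallels are stretched by k = sec φ.
At 30.6°: h = 1.000, k = 1.162; principal scales a = 1.162, b = 1.000.
sin(ω/2) = (a − b)/(a + b) = 0.1618/2.162 = 0.07484, so ω = 2 arcsin(0.07484) ≈ 8.6°.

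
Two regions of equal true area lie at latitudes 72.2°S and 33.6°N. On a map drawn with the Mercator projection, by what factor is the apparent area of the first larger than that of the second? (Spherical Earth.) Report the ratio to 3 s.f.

7.42

On Mercator, area is exaggerated by sec²φ = 1/cos²φ.
At 72.2°: sec²(72.2°) = 1/0.3057² = 10.70.
At 33.6°: sec²(33.6°) = 1/0.8329² = 1.441.
Ratio = 10.70/1.441 = cos²(33.6°)/cos²(72.2°) ≈ 7.42.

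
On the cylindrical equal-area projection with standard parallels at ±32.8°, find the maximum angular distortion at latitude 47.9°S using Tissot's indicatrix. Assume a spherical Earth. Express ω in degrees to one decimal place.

A cylindrical equal-area projection with standard parallel φ₀ has meridian scale h = cos φ / cos φ₀ and parallel scale k = cos φ₀ / cos φ (so areas are preserved, h·k = 1).
At 47.9°: h = 0.7976, k = 1.254; principal scales a = 1.254, b = 0.7976.
sin(ω/2) = (a − b)/(a + b) = 0.4562/2.051 = 0.2224, so ω = 2 arcsin(0.2224) ≈ 25.7°.

25.7°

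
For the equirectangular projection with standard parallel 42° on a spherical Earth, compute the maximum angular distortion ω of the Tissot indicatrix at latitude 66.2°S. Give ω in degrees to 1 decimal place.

The equidistant cylindrical projection with φ₀ = 42° has h = 1 (meridians true) and k = cos φ₀ / cos φ along parallels.
At 66.2°: h = 1.000, k = 1.842; principal scales a = 1.842, b = 1.000.
sin(ω/2) = (a − b)/(a + b) = 0.8415/2.842 = 0.2962, so ω = 2 arcsin(0.2962) ≈ 34.5°.

34.5°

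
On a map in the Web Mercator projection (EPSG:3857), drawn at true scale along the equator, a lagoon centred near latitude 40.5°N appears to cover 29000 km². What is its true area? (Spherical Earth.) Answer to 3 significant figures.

For Mercator, h = k = sec φ (a conformal cylindrical projection has a single point scale, 1/cos φ).
Areal scale = k² = sec²φ = 1/cos²(40.5°) = 1/0.7604² = 1.729.
True area = apparent / (areal scale) = 29000 / 1.729 ≈ 16800 km².

16800 km²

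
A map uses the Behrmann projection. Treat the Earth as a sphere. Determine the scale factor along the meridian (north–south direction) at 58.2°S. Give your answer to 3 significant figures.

0.608

Behrmann is a cylindrical equal-area projection with standard parallels at ±30°. A cylindrical equal-area projection with standard parallel φ₀ has meridian scale h = cos φ / cos φ₀ and parallel scale k = cos φ₀ / cos φ (so areas are preserved, h·k = 1).
h = cos 58.2° / cos 30° = 0.5270/0.8660 = 0.6085.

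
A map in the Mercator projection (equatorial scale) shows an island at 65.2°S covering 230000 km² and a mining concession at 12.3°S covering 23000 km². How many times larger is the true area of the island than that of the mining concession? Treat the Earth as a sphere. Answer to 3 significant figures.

Since Mercator area scale is 1/cos²φ, the true area equals the apparent area multiplied by cos²φ.
True area of island: 230000 × cos²(65.2°) = 230000 × 0.1759 = 40470 km².
True area of mining concession: 23000 × cos²(12.3°) = 23000 × 0.9546 = 21960 km².
Ratio = 40470 / 21960 ≈ 1.84.

1.84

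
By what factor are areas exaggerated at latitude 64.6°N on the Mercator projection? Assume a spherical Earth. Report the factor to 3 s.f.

5.44

For Mercator, h = k = sec φ (a conformal cylindrical projection has a single point scale, 1/cos φ).
Areal scale = k² = sec²φ = 1/cos²(64.6°) = 1/0.4289² = 5.435.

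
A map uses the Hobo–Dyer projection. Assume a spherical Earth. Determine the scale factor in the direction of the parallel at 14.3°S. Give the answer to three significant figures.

0.819

Hobo–Dyer is a cylindrical equal-area projection with standard parallels at ±37.5°. Cylindrical equal-area (φ₀ = 37.5°): h = cos φ / cos 37.5° along meridians, k = cos 37.5° / cos φ along parallels; h·k = 1.
k = cos 37.5° / cos 14.3° = 0.7934/0.9690 = 0.8187.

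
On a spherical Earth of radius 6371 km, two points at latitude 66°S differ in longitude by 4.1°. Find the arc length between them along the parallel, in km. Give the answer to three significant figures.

Arc length along a parallel = R cos φ · Δλ (with Δλ in radians).
= 6371 × cos 66° × (4.1° × π/180) = 6371 × 0.4067 × 0.07156 ≈ 185 km.

185 km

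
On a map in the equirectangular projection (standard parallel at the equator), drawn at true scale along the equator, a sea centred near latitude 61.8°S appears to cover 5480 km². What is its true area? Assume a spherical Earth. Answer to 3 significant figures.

Plate carrée maps x = Rλ, y = Rφ. The meridian scale is h = 1 and the parallel scale is k = 1/cos φ = sec φ.
Areal scale = h·k = 1 × sec φ; at 61.8°, h = 1.000, k = 2.116, so h·k = 2.116.
True area = apparent / (areal scale) = 5480 / 2.116 ≈ 2590 km².

2590 km²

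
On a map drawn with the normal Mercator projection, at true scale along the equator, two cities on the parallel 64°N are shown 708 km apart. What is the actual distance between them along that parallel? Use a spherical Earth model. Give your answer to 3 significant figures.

310 km

Mercator is conformal, so the point scale is isotropic: h = k = sec φ = 1/cos φ.
Along the parallel at 64°, map distances are exaggerated by k = sec 64° = 2.281.
True distance = 708 / 2.281 = 708 × cos 64° ≈ 310 km.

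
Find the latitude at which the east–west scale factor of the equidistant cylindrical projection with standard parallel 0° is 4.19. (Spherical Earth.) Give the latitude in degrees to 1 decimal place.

Plate carrée: h = 1, k = sec φ along parallels.
sec φ = 4.19  ⇒  cos φ = 0.2387  ⇒  φ ≈ 76.2°.

76.2°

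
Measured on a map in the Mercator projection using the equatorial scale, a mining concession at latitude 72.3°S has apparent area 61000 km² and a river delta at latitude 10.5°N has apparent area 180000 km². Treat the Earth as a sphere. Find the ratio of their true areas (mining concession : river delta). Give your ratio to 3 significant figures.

Mercator's areal exaggeration is sec²φ; hence true area = (apparent area) · cos²φ.
True area of mining concession: 61000 × cos²(72.3°) = 61000 × 0.09244 = 5639 km².
True area of river delta: 180000 × cos²(10.5°) = 180000 × 0.9668 = 174000 km².
Ratio = 5639 / 174000 ≈ 0.0324.

0.0324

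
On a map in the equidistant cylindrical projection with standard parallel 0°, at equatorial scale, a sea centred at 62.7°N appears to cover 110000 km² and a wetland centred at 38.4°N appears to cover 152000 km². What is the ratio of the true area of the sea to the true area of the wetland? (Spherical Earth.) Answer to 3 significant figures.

On the plate carrée, areal scale = h·k = 1 × sec φ, so true area = apparent × cos φ.
True area of sea: 110000 × cos(62.7°) = 110000 × 0.4586 = 50450 km².
True area of wetland: 152000 × cos(38.4°) = 152000 × 0.7837 = 119100 km².
Ratio = 50450 / 119100 ≈ 0.424.

0.424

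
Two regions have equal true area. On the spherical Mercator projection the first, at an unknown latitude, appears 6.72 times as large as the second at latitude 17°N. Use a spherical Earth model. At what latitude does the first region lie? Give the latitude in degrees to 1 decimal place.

68.4°

For equal true areas on Mercator, apparent areas scale as sec²φ, so the ratio is cos²φ₂ / cos²φ₁.
cos²φ₂ / cos²φ₁ = 6.72  ⇒  cos φ₁ = cos 17° / √6.72 = 0.9563/2.592 = 0.3689.
φ₁ = arccos(0.3689) ≈ 68.4°.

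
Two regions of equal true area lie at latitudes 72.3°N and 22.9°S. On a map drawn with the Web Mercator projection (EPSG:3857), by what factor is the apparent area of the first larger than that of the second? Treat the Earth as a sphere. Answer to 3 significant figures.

9.18

On Mercator, area is exaggerated by sec²φ = 1/cos²φ.
At 72.3°: sec²(72.3°) = 1/0.3040² = 10.82.
At 22.9°: sec²(22.9°) = 1/0.9212² = 1.178.
Ratio = 10.82/1.178 = cos²(22.9°)/cos²(72.3°) ≈ 9.18.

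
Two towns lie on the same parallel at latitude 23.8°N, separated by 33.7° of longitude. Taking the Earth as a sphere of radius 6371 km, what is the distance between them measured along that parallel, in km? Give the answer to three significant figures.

3430 km

Arc length along a parallel = R cos φ · Δλ (with Δλ in radians).
= 6371 × cos 23.8° × (33.7° × π/180) = 6371 × 0.9150 × 0.5882 ≈ 3430 km.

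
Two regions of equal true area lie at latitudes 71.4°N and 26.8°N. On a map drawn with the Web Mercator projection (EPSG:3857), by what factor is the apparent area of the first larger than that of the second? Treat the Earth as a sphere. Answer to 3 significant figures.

Mercator areal scale is sec²φ.
At 71.4°: sec²(71.4°) = 1/0.3190² = 9.829.
At 26.8°: sec²(26.8°) = 1/0.8926² = 1.255.
Ratio = 9.829/1.255 = cos²(26.8°)/cos²(71.4°) ≈ 7.83.

7.83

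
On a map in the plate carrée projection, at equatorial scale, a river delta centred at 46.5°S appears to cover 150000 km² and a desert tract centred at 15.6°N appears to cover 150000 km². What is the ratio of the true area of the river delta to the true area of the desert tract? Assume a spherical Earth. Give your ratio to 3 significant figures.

On the plate carrée, areal scale = h·k = 1 × sec φ, so true area = apparent × cos φ.
True area of river delta: 150000 × cos(46.5°) = 150000 × 0.6884 = 103300 km².
True area of desert tract: 150000 × cos(15.6°) = 150000 × 0.9632 = 144500 km².
Ratio = 103300 / 144500 ≈ 0.715.

0.715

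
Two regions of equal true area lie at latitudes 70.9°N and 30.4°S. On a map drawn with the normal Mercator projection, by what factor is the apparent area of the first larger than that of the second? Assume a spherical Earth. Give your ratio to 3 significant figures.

Mercator is conformal with k = sec φ, so areal scale = k² = sec²φ.
At 70.9°: sec²(70.9°) = 1/0.3272² = 9.340.
At 30.4°: sec²(30.4°) = 1/0.8625² = 1.344.
Ratio = 9.340/1.344 = cos²(30.4°)/cos²(70.9°) ≈ 6.95.

6.95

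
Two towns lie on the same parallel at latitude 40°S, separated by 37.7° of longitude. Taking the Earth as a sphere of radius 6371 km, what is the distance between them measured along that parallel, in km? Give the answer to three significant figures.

Arc length along a parallel = R cos φ · Δλ (with Δλ in radians).
= 6371 × cos 40° × (37.7° × π/180) = 6371 × 0.7660 × 0.6580 ≈ 3210 km.

3210 km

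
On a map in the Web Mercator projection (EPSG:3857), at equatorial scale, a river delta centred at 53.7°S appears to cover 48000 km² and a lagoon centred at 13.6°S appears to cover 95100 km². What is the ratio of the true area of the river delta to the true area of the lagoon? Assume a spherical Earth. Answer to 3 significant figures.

0.187

Since Mercator area scale is 1/cos²φ, the true area equals the apparent area multiplied by cos²φ.
True area of river delta: 48000 × cos²(53.7°) = 48000 × 0.3505 = 16820 km².
True area of lagoon: 95100 × cos²(13.6°) = 95100 × 0.9447 = 89840 km².
Ratio = 16820 / 89840 ≈ 0.187.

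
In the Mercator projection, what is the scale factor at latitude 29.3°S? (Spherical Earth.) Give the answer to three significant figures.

For Mercator, h = k = sec φ (a conformal cylindrical projection has a single point scale, 1/cos φ).
k = 1/cos 29.3° = 1/0.8721 = 1.147.

1.15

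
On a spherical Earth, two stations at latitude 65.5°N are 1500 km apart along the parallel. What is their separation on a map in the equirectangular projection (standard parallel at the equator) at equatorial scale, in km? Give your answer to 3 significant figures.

3620 km

Plate carrée maps x = Rλ, y = Rφ. The meridian scale is h = 1 and the parallel scale is k = 1/cos φ = sec φ.
Along the parallel, k = sec 65.5° = 1/0.4147 = 2.411.
Map distance = 1500 × 2.411 ≈ 3620 km.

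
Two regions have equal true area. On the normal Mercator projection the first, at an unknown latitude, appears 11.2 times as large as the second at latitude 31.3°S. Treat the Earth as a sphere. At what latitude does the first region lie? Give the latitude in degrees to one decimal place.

75.2°

For equal true areas on Mercator, apparent areas scale as sec²φ, so the ratio is cos²φ₂ / cos²φ₁.
cos²φ₂ / cos²φ₁ = 11.2  ⇒  cos φ₁ = cos 31.3° / √11.2 = 0.8545/3.347 = 0.2553.
φ₁ = arccos(0.2553) ≈ 75.2°.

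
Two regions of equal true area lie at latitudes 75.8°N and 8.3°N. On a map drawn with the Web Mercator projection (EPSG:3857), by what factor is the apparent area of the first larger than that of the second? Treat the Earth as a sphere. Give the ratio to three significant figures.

16.3

Mercator is conformal with k = sec φ, so areal scale = k² = sec²φ.
At 75.8°: sec²(75.8°) = 1/0.2453² = 16.62.
At 8.3°: sec²(8.3°) = 1/0.9895² = 1.021.
Ratio = 16.62/1.021 = cos²(8.3°)/cos²(75.8°) ≈ 16.3.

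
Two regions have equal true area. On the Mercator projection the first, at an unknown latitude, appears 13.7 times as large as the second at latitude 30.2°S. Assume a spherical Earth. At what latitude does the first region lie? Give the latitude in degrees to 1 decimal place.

76.5°

On Mercator, (apparent₁)/(apparent₂) = sec²φ₁ / sec²φ₂ when true areas are equal.
cos²φ₂ / cos²φ₁ = 13.7  ⇒  cos φ₁ = cos 30.2° / √13.7 = 0.8643/3.701 = 0.2335.
φ₁ = arccos(0.2335) ≈ 76.5°.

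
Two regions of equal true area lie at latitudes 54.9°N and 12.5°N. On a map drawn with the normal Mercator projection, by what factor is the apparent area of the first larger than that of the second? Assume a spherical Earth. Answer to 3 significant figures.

On Mercator, area is exaggerated by sec²φ = 1/cos²φ.
At 54.9°: sec²(54.9°) = 1/0.5750² = 3.025.
At 12.5°: sec²(12.5°) = 1/0.9763² = 1.049.
Ratio = 3.025/1.049 = cos²(12.5°)/cos²(54.9°) ≈ 2.88.

2.88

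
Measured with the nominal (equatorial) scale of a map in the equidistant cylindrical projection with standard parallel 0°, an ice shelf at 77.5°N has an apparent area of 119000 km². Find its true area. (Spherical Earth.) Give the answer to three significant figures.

In the plate carrée (x = Rλ, y = Rφ), meridians are true-scale (h = 1) and parallels are stretched by k = sec φ.
Areal scale = h·k = 1 × sec φ; at 77.5°, h = 1.000, k = 4.620, so h·k = 4.620.
True area = apparent / (areal scale) = 119000 / 4.620 ≈ 25800 km².

25800 km²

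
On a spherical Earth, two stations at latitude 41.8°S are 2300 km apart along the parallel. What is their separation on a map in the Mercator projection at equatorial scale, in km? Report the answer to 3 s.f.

The Mercator projection is conformal; its linear scale factor is the same in every direction and equals sec φ = 1/cos φ.
Along the parallel, k = sec 41.8° = 1/0.7455 = 1.341.
Map distance = 2300 × 1.341 ≈ 3090 km.

3090 km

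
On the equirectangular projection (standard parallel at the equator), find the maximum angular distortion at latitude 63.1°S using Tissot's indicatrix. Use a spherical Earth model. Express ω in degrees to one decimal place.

44.3°

Plate carrée maps x = Rλ, y = Rφ. The meridian scale is h = 1 and the parallel scale is k = 1/cos φ = sec φ.
At 63.1°: h = 1.000, k = 2.210; principal scales a = 2.210, b = 1.000.
sin(ω/2) = (a − b)/(a + b) = 1.210/3.210 = 0.3770, so ω = 2 arcsin(0.3770) ≈ 44.3°.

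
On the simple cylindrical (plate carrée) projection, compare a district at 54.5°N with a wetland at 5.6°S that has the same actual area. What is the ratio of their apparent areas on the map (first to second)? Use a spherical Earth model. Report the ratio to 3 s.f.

1.71

Plate carrée maps x = Rλ, y = Rφ. The meridian scale is h = 1 and the parallel scale is k = 1/cos φ = sec φ.
Areal scale at 54.5°: h·k = 1.000 × 1.722 = 1.722.
Areal scale at 5.6°: h·k = 1.000 × 1.005 = 1.005.
Ratio = 1.722/1.005 ≈ 1.71.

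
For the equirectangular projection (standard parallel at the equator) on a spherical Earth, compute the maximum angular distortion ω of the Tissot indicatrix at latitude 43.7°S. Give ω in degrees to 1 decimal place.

For the equirectangular projection with φ₀ = 0 (plate carrée), h = 1 along meridians and k = sec φ along parallels.
At 43.7°: h = 1.000, k = 1.383; principal scales a = 1.383, b = 1.000.
sin(ω/2) = (a − b)/(a + b) = 0.3832/2.383 = 0.1608, so ω = 2 arcsin(0.1608) ≈ 18.5°.

18.5°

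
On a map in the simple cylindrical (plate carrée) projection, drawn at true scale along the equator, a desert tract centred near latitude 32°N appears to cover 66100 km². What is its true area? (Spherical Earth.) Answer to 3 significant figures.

56100 km²

For the equirectangular projection with φ₀ = 0 (plate carrée), h = 1 along meridians and k = sec φ along parallels.
Areal scale = h·k = 1 × sec φ; at 32°, h = 1.000, k = 1.179, so h·k = 1.179.
True area = apparent / (areal scale) = 66100 / 1.179 ≈ 56100 km².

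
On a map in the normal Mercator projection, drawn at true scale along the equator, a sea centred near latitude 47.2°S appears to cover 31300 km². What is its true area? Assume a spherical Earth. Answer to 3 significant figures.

14400 km²

For Mercator, h = k = sec φ (a conformal cylindrical projection has a single point scale, 1/cos φ).
Areal scale = k² = sec²φ = 1/cos²(47.2°) = 1/0.6794² = 2.166.
True area = apparent / (areal scale) = 31300 / 2.166 ≈ 14400 km².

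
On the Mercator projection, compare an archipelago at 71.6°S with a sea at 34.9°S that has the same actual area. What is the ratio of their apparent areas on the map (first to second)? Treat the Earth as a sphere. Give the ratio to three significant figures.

6.75

Mercator is conformal with k = sec φ, so areal scale = k² = sec²φ.
At 71.6°: sec²(71.6°) = 1/0.3156² = 10.04.
At 34.9°: sec²(34.9°) = 1/0.8202² = 1.487.
Ratio = 10.04/1.487 = cos²(34.9°)/cos²(71.6°) ≈ 6.75.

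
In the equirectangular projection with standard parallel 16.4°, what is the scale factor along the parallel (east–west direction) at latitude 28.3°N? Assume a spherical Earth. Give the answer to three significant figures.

In the equirectangular projection with standard parallel φ₀ = 16.4° (x = Rλ cos φ₀, y = Rφ), meridians are true-scale (h = 1) and the parallel scale is k = cos φ₀ / cos φ.
k = cos 16.4° / cos 28.3° = 0.9593/0.8805 = 1.090.

1.09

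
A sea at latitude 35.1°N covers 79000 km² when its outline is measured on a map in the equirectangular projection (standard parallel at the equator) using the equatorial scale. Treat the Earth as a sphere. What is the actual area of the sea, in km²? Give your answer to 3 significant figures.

Plate carrée maps x = Rλ, y = Rφ. The meridian scale is h = 1 and the parallel scale is k = 1/cos φ = sec φ.
Areal scale = h·k = 1 × sec φ; at 35.1°, h = 1.000, k = 1.222, so h·k = 1.222.
True area = apparent / (areal scale) = 79000 / 1.222 ≈ 64600 km².

64600 km²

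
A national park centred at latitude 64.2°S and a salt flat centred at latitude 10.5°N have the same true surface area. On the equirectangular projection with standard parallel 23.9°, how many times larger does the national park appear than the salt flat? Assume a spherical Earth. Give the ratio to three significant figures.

With standard parallel φ₀ = 23.9°, the equirectangular projection gives x = Rλ cos φ₀, y = Rφ, so h = 1 and k = cos 23.9° / cos φ.
Areal scale at 64.2°: h·k = 1.000 × 2.101 = 2.101.
Areal scale at 10.5°: h·k = 1.000 × 0.9298 = 0.9298.
Ratio = 2.101/0.9298 ≈ 2.26.

2.26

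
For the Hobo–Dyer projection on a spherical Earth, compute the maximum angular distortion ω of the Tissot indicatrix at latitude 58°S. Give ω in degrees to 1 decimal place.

Hobo–Dyer is a cylindrical equal-area projection with standard parallels at ±37.5°. Cylindrical equal-area (φ₀ = 37.5°): h = cos φ / cos 37.5° along meridians, k = cos 37.5° / cos φ along parallels; h·k = 1.
At 58°: h = 0.6679, k = 1.497; principal scales a = 1.497, b = 0.6679.
sin(ω/2) = (a − b)/(a + b) = 0.8292/2.165 = 0.3830, so ω = 2 arcsin(0.3830) ≈ 45.0°.

45.0°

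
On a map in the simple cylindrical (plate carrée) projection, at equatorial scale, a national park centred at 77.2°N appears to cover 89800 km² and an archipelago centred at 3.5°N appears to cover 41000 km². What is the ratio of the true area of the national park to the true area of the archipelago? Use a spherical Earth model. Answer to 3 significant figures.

Plate carrée has h = 1 and k = sec φ, giving areal scale sec φ; true area = (apparent area) · cos φ.
True area of national park: 89800 × cos(77.2°) = 89800 × 0.2215 = 19900 km².
True area of archipelago: 41000 × cos(3.5°) = 41000 × 0.9981 = 40920 km².
Ratio = 19900 / 40920 ≈ 0.486.

0.486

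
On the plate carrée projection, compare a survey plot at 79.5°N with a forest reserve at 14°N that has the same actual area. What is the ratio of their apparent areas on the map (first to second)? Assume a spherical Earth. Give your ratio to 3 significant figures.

In the plate carrée (x = Rλ, y = Rφ), meridians are true-scale (h = 1) and parallels are stretched by k = sec φ.
Areal scale at 79.5°: h·k = 1.000 × 5.487 = 5.487.
Areal scale at 14°: h·k = 1.000 × 1.031 = 1.031.
Ratio = 5.487/1.031 ≈ 5.32.

5.32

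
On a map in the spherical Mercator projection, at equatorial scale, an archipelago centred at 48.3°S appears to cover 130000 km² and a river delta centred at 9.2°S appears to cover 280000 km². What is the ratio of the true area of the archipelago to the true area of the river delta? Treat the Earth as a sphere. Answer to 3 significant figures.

Since Mercator area scale is 1/cos²φ, the true area equals the apparent area multiplied by cos²φ.
True area of archipelago: 130000 × cos²(48.3°) = 130000 × 0.4425 = 57530 km².
True area of river delta: 280000 × cos²(9.2°) = 280000 × 0.9744 = 272800 km².
Ratio = 57530 / 272800 ≈ 0.211.

0.211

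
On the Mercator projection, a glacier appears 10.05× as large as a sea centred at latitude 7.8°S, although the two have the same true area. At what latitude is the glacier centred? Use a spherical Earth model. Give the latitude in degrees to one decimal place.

Mercator areal scale is sec²φ, so apparent-area ratio = sec²φ₁ / sec²φ₂ = cos²φ₂ / cos²φ₁.
cos²φ₂ / cos²φ₁ = 10.05  ⇒  cos φ₁ = cos 7.8° / √10.05 = 0.9907/3.170 = 0.3125.
φ₁ = arccos(0.3125) ≈ 71.8°.

71.8°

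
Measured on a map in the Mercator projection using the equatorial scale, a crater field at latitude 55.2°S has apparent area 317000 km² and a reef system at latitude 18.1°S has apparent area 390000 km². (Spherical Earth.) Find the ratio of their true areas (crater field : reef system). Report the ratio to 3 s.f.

Since Mercator area scale is 1/cos²φ, the true area equals the apparent area multiplied by cos²φ.
True area of crater field: 317000 × cos²(55.2°) = 317000 × 0.3257 = 103300 km².
True area of reef system: 390000 × cos²(18.1°) = 390000 × 0.9035 = 352400 km².
Ratio = 103300 / 352400 ≈ 0.293.

0.293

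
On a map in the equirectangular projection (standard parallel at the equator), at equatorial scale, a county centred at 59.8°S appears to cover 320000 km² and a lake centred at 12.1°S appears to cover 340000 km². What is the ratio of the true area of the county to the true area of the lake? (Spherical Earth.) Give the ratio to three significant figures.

On the plate carrée, areal scale = h·k = 1 × sec φ, so true area = apparent × cos φ.
True area of county: 320000 × cos(59.8°) = 320000 × 0.5030 = 161000 km².
True area of lake: 340000 × cos(12.1°) = 340000 × 0.9778 = 332400 km².
Ratio = 161000 / 332400 ≈ 0.484.

0.484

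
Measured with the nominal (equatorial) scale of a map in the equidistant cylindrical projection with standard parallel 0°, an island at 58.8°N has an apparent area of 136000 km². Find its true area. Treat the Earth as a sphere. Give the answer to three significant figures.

70500 km²

In the plate carrée (x = Rλ, y = Rφ), meridians are true-scale (h = 1) and parallels are stretched by k = sec φ.
Areal scale = h·k = 1 × sec φ; at 58.8°, h = 1.000, k = 1.930, so h·k = 1.930.
True area = apparent / (areal scale) = 136000 / 1.930 ≈ 70500 km².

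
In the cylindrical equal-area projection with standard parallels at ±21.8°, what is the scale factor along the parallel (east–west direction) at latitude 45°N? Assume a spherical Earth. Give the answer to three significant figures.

For cylindrical equal-area with standard parallel φ₀, h = cos φ / cos φ₀ and k = cos φ₀ / cos φ, so h·k = 1.
k = cos 21.8° / cos 45° = 0.9285/0.7071 = 1.313.

1.31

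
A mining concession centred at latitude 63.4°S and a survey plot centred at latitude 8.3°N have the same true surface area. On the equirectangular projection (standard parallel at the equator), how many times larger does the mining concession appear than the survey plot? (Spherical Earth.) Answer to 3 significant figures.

2.21

In the plate carrée (x = Rλ, y = Rφ), meridians are true-scale (h = 1) and parallels are stretched by k = sec φ.
Areal scale at 63.4°: h·k = 1.000 × 2.233 = 2.233.
Areal scale at 8.3°: h·k = 1.000 × 1.011 = 1.011.
Ratio = 2.233/1.011 ≈ 2.21.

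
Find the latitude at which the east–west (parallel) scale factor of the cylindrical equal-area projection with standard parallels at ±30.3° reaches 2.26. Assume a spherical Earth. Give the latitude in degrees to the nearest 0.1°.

Cylindrical equal-area (φ₀ = 30.3°): h = cos φ / cos 30.3° along meridians, k = cos 30.3° / cos φ along parallels; h·k = 1.
k = cos φ₀ / cos φ = 2.26  ⇒  cos φ = cos 30.3° / 2.26 = 0.3820.
φ = arccos(0.3820) ≈ 67.5°.

67.5°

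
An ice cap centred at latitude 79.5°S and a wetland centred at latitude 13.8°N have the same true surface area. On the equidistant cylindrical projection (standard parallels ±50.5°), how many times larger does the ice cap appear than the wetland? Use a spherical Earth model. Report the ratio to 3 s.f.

5.33

The equidistant cylindrical projection with φ₀ = 50.5° has h = 1 (meridians true) and k = cos φ₀ / cos φ along parallels.
Areal scale at 79.5°: h·k = 1.000 × 3.490 = 3.490.
Areal scale at 13.8°: h·k = 1.000 × 0.6550 = 0.6550.
Ratio = 3.490/0.6550 ≈ 5.33.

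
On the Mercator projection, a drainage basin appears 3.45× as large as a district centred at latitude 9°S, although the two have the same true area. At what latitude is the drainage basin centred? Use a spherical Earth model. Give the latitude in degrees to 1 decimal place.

Mercator areal scale is sec²φ, so apparent-area ratio = sec²φ₁ / sec²φ₂ = cos²φ₂ / cos²φ₁.
cos²φ₂ / cos²φ₁ = 3.45  ⇒  cos φ₁ = cos 9° / √3.45 = 0.9877/1.857 = 0.5318.
φ₁ = arccos(0.5318) ≈ 57.9°.

57.9°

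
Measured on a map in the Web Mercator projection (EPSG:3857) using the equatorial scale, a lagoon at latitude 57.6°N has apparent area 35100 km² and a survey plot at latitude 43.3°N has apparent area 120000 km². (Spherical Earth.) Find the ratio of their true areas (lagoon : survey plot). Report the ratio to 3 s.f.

0.159

On Mercator the areal scale is sec²φ, so true area = apparent × cos²φ.
True area of lagoon: 35100 × cos²(57.6°) = 35100 × 0.2871 = 10080 km².
True area of survey plot: 120000 × cos²(43.3°) = 120000 × 0.5297 = 63560 km².
Ratio = 10080 / 63560 ≈ 0.159.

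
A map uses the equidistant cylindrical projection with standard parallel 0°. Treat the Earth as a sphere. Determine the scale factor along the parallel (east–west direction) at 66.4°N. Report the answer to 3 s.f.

Plate carrée maps x = Rλ, y = Rφ. The meridian scale is h = 1 and the parallel scale is k = 1/cos φ = sec φ.
k = 1/cos 66.4° = 1/0.4003 = 2.498.

2.50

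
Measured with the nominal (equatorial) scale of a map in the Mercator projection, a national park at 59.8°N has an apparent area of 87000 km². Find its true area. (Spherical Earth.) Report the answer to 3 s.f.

22000 km²

The Mercator projection is conformal; its linear scale factor is the same in every direction and equals sec φ = 1/cos φ.
Areal scale = k² = sec²φ = 1/cos²(59.8°) = 1/0.5030² = 3.952.
True area = apparent / (areal scale) = 87000 / 3.952 ≈ 22000 km².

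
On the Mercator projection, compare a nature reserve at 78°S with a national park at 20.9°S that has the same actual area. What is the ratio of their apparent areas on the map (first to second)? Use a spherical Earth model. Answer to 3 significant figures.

20.2

Mercator is conformal with k = sec φ, so areal scale = k² = sec²φ.
At 78°: sec²(78°) = 1/0.2079² = 23.13.
At 20.9°: sec²(20.9°) = 1/0.9342² = 1.146.
Ratio = 23.13/1.146 = cos²(20.9°)/cos²(78°) ≈ 20.2.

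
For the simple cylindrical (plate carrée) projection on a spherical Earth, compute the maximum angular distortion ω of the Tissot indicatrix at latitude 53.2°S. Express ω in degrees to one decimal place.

In the plate carrée (x = Rλ, y = Rφ), meridians are true-scale (h = 1) and parallels are stretched by k = sec φ.
At 53.2°: h = 1.000, k = 1.669; principal scales a = 1.669, b = 1.000.
sin(ω/2) = (a − b)/(a + b) = 0.6694/2.669 = 0.2508, so ω = 2 arcsin(0.2508) ≈ 29.0°.

29.0°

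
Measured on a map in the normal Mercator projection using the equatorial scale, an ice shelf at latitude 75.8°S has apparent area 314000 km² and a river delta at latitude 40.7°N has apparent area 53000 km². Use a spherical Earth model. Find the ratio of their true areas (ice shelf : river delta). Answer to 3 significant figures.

0.620

On Mercator the areal scale is sec²φ, so true area = apparent × cos²φ.
True area of ice shelf: 314000 × cos²(75.8°) = 314000 × 0.06018 = 18900 km².
True area of river delta: 53000 × cos²(40.7°) = 53000 × 0.5748 = 30460 km².
Ratio = 18900 / 30460 ≈ 0.620.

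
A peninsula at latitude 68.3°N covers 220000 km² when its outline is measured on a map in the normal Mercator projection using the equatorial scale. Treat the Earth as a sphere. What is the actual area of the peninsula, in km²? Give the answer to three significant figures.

30100 km²

The Mercator projection is conformal; its linear scale factor is the same in every direction and equals sec φ = 1/cos φ.
Areal scale = k² = sec²φ = 1/cos²(68.3°) = 1/0.3697² = 7.315.
True area = apparent / (areal scale) = 220000 / 7.315 ≈ 30100 km².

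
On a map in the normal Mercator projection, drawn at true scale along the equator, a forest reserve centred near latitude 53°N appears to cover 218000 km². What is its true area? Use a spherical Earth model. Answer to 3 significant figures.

79000 km²

The Mercator projection is conformal; its linear scale factor is the same in every direction and equals sec φ = 1/cos φ.
Areal scale = k² = sec²φ = 1/cos²(53°) = 1/0.6018² = 2.761.
True area = apparent / (areal scale) = 218000 / 2.761 ≈ 79000 km².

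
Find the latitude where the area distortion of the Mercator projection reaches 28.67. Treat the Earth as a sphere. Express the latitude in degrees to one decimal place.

Mercator areal scale is sec²φ.
sec²φ = 28.67  ⇒  cos²φ = 0.03488  ⇒  cos φ = 0.1868.
φ = arccos(0.1868) ≈ 79.2°.

79.2°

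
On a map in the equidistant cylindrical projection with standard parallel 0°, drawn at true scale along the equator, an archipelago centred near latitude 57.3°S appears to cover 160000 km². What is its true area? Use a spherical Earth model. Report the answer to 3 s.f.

86400 km²

In the plate carrée (x = Rλ, y = Rφ), meridians are true-scale (h = 1) and parallels are stretched by k = sec φ.
Areal scale = h·k = 1 × sec φ; at 57.3°, h = 1.000, k = 1.851, so h·k = 1.851.
True area = apparent / (areal scale) = 160000 / 1.851 ≈ 86400 km².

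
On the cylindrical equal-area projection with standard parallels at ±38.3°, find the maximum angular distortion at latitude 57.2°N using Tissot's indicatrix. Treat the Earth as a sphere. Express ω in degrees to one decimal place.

41.5°

For cylindrical equal-area with standard parallel φ₀, h = cos φ / cos φ₀ and k = cos φ₀ / cos φ, so h·k = 1.
At 57.2°: h = 0.6903, k = 1.449; principal scales a = 1.449, b = 0.6903.
sin(ω/2) = (a − b)/(a + b) = 0.7584/2.139 = 0.3546, so ω = 2 arcsin(0.3546) ≈ 41.5°.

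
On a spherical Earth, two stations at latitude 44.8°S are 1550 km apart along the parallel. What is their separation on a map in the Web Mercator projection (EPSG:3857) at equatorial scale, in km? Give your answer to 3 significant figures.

Mercator is conformal, so the point scale is isotropic: h = k = sec φ = 1/cos φ.
Along the parallel, k = sec 44.8° = 1/0.7096 = 1.409.
Map distance = 1550 × 1.409 ≈ 2180 km.

2180 km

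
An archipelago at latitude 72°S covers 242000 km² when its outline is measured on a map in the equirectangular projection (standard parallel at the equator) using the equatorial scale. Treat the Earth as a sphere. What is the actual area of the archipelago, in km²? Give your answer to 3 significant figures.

Plate carrée maps x = Rλ, y = Rφ. The meridian scale is h = 1 and the parallel scale is k = 1/cos φ = sec φ.
Areal scale = h·k = 1 × sec φ; at 72°, h = 1.000, k = 3.236, so h·k = 3.236.
True area = apparent / (areal scale) = 242000 / 3.236 ≈ 74800 km².

74800 km²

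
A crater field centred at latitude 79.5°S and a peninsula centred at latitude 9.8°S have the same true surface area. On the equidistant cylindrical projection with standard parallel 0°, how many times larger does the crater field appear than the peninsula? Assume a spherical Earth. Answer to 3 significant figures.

In the plate carrée (x = Rλ, y = Rφ), meridians are true-scale (h = 1) and parallels are stretched by k = sec φ.
Areal scale at 79.5°: h·k = 1.000 × 5.487 = 5.487.
Areal scale at 9.8°: h·k = 1.000 × 1.015 = 1.015.
Ratio = 5.487/1.015 ≈ 5.41.

5.41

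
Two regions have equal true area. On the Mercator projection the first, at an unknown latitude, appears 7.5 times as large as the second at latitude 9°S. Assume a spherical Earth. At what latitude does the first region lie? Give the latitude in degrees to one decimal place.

68.9°

For equal true areas on Mercator, apparent areas scale as sec²φ, so the ratio is cos²φ₂ / cos²φ₁.
cos²φ₂ / cos²φ₁ = 7.5  ⇒  cos φ₁ = cos 9° / √7.5 = 0.9877/2.739 = 0.3607.
φ₁ = arccos(0.3607) ≈ 68.9°.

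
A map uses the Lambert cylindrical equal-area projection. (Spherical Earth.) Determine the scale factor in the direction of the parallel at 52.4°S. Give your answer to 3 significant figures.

1.64

The Lambert cylindrical equal-area projection is the cylindrical equal-area projection with its standard parallel at the equator (φ₀ = 0). Cylindrical equal-area (φ₀ = 0°): h = cos φ / cos 0° along meridians, k = cos 0° / cos φ along parallels; h·k = 1.
k = cos 0° / cos 52.4° = 1.000/0.6101 = 1.639.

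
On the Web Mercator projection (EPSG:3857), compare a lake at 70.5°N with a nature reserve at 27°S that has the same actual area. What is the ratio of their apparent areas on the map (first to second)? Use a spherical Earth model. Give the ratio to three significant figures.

On Mercator, area is exaggerated by sec²φ = 1/cos²φ.
At 70.5°: sec²(70.5°) = 1/0.3338² = 8.974.
At 27°: sec²(27°) = 1/0.8910² = 1.260.
Ratio = 8.974/1.260 = cos²(27°)/cos²(70.5°) ≈ 7.12.

7.12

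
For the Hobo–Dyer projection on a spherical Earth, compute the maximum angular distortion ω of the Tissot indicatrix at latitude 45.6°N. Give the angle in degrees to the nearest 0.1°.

14.4°

The Hobo–Dyer projection is cylindrical equal-area with φ₀ = 37.5°. For cylindrical equal-area with standard parallel φ₀, h = cos φ / cos φ₀ and k = cos φ₀ / cos φ, so h·k = 1.
At 45.6°: h = 0.8819, k = 1.134; principal scales a = 1.134, b = 0.8819.
sin(ω/2) = (a − b)/(a + b) = 0.2520/2.016 = 0.1250, so ω = 2 arcsin(0.1250) ≈ 14.4°.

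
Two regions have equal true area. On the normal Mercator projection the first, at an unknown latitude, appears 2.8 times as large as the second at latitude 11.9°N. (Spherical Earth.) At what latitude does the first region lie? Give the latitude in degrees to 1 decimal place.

54.2°

For equal true areas on Mercator, apparent areas scale as sec²φ, so the ratio is cos²φ₂ / cos²φ₁.
cos²φ₂ / cos²φ₁ = 2.8  ⇒  cos φ₁ = cos 11.9° / √2.8 = 0.9785/1.673 = 0.5848.
φ₁ = arccos(0.5848) ≈ 54.2°.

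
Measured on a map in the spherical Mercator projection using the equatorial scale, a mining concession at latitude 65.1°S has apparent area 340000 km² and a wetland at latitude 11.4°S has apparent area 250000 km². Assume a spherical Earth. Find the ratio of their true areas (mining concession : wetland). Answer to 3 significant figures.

Since Mercator area scale is 1/cos²φ, the true area equals the apparent area multiplied by cos²φ.
True area of mining concession: 340000 × cos²(65.1°) = 340000 × 0.1773 = 60270 km².
True area of wetland: 250000 × cos²(11.4°) = 250000 × 0.9609 = 240200 km².
Ratio = 60270 / 240200 ≈ 0.251.

0.251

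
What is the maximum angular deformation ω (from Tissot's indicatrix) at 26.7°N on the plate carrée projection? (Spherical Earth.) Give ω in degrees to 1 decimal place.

For the equirectangular projection with φ₀ = 0 (plate carrée), h = 1 along meridians and k = sec φ along parallels.
At 26.7°: h = 1.000, k = 1.119; principal scales a = 1.119, b = 1.000.
sin(ω/2) = (a − b)/(a + b) = 0.1194/2.119 = 0.05632, so ω = 2 arcsin(0.05632) ≈ 6.5°.

6.5°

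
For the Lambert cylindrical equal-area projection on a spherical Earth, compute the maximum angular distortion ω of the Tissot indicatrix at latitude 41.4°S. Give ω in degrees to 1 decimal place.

32.5°

The Lambert cylindrical equal-area projection is the cylindrical equal-area projection with its standard parallel at the equator (φ₀ = 0). For cylindrical equal-area with standard parallel φ₀, h = cos φ / cos φ₀ and k = cos φ₀ / cos φ, so h·k = 1.
At 41.4°: h = 0.7501, k = 1.333; principal scales a = 1.333, b = 0.7501.
sin(ω/2) = (a − b)/(a + b) = 0.5830/2.083 = 0.2799, so ω = 2 arcsin(0.2799) ≈ 32.5°.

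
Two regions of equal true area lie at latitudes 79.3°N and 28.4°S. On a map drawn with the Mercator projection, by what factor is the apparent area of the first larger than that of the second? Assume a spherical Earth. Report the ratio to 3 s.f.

On Mercator, area is exaggerated by sec²φ = 1/cos²φ.
At 79.3°: sec²(79.3°) = 1/0.1857² = 29.01.
At 28.4°: sec²(28.4°) = 1/0.8796² = 1.292.
Ratio = 29.01/1.292 = cos²(28.4°)/cos²(79.3°) ≈ 22.4.

22.4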